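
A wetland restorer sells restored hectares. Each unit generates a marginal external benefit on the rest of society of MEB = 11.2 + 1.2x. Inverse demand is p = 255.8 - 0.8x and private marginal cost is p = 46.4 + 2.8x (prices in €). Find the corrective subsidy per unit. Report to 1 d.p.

Social marginal cost = private MC − MEB = 35.2 + 1.6x.
Set SMC = demand: 35.2 + 1.6x = 255.8 - 0.8x → x* = 91.9167.
The Pigouvian subsidy equals MEB at x*: 11.2 + 1.2×91.9167 = 121.5000.

subsidy = €121.5 per unit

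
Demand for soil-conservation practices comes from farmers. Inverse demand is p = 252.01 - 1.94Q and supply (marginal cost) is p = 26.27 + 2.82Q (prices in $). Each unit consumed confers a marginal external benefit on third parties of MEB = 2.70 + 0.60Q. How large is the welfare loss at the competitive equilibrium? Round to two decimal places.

Market equilibrium (private): 26.27 + 2.82Q = 252.01 - 1.94Q → Q_m = 47.4244.
Social marginal benefit = demand + MEB = 254.71 - 1.34Q.
Set SMB = MC: 254.71 - 1.34Q = 26.27 + 2.82Q → Q* = 54.9135.
The welfare-loss triangle has base |Q_m − Q*| and height MEB(Q_m) (the vertical gap between SMB and MC is zero at Q* and MEB at Q_m).
DWL = ½ × 7.4891 × 31.1546 = 116.6600.

DWL = $116.66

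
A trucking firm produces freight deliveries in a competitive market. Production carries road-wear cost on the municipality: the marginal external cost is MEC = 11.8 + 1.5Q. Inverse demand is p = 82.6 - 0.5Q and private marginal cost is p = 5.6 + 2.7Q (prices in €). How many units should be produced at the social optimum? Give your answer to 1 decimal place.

Social marginal cost = private MC + MEC = 17.4 + 4.2Q.
Set SMC = demand: 17.4 + 4.2Q = 82.6 - 0.5Q → Q* = 13.8723.

Q* = 13.9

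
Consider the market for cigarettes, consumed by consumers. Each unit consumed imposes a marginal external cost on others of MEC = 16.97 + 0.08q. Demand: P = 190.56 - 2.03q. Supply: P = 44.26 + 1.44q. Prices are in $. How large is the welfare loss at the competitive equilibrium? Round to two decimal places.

Market equilibrium (private): 44.26 + 1.44q = 190.56 - 2.03q → q_m = 42.1614.
Social marginal benefit = demand − MEC = 173.59 - 2.11q.
Set SMB = MC: 173.59 - 2.11q = 44.26 + 1.44q → q* = 36.4310.
The loss is the area between SMB and MC from q* to q_m; with linear curves that's a triangle of height MEC(q_m).
DWL = ½ × 5.7304 × 20.3429 = 58.2865.

DWL = $58.29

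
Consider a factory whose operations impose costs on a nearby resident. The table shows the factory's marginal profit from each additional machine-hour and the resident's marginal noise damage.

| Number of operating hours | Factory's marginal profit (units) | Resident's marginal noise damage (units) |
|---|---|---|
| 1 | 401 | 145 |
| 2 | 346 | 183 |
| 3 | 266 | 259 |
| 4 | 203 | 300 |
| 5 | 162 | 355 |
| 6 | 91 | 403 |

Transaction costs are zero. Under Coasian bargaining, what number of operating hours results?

Bargaining reaches the level where marginal profit last exceeds marginal noise damage.
That holds through level 3 (266 ≥ 259) but not at 4 (203 < 300).

3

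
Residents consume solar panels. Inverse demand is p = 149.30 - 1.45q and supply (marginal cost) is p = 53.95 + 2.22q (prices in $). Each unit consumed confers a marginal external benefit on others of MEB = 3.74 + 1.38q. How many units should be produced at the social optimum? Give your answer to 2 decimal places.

q* = 43.27

Social marginal benefit = demand + MEB = 153.04 - 0.07q.
Set SMB = MC: 153.04 - 0.07q = 53.95 + 2.22q → q* = 43.2707.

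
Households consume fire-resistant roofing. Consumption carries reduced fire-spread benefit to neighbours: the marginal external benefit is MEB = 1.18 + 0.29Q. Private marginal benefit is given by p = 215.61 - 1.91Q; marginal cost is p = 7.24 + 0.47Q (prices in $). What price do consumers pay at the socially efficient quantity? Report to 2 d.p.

P = $24.11

Social marginal benefit = demand + MEB = 216.79 - 1.62Q.
Set SMB = MC: 216.79 - 1.62Q = 7.24 + 0.47Q → Q* = 100.2632.
Consumer price on the demand curve at Q*: 215.61 − 1.91×100.2632 = 24.1073.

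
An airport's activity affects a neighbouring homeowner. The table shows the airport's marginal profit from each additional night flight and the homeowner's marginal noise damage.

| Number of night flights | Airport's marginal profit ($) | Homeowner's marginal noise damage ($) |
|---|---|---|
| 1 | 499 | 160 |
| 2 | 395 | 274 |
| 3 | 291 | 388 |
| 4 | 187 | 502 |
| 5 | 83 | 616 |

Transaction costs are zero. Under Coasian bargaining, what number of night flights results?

2

Bargaining reaches the level where marginal profit last exceeds marginal noise damage.
That holds through level 2 (395 ≥ 274) but not at 3 (291 < 388).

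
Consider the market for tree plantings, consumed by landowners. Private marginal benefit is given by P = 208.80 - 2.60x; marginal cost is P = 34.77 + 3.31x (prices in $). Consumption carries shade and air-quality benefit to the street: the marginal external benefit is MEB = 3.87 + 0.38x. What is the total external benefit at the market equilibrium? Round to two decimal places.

$278.71

Market equilibrium (private): 34.77 + 3.31x = 208.80 - 2.60x → x_m = 29.4467.
Total external benefit = ∫₀^{x_m} (3.87 + 0.38x) dx = 3.87×29.4467 + ½×0.38×29.4467² = 278.7093.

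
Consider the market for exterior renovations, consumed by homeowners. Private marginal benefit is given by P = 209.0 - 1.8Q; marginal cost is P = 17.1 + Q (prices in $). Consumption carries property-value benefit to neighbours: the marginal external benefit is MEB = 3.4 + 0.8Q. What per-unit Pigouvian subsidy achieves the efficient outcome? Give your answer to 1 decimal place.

Social marginal benefit = demand + MEB = 212.4 - Q.
Set SMB = MC: 212.4 - Q = 17.1 + Q → Q* = 97.6500.
The Pigouvian subsidy equals MEB at Q*: 3.4 + 0.8×97.6500 = 81.5200.

subsidy = $81.5 per unit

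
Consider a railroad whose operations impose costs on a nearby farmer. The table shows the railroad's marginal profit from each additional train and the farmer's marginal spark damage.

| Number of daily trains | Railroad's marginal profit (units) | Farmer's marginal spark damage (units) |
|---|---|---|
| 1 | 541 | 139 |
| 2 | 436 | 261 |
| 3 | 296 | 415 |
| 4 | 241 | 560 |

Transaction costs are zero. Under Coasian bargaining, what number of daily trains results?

2

Bargaining reaches the level where marginal profit last exceeds marginal spark damage.
That holds through level 2 (436 ≥ 261) but not at 3 (296 < 415).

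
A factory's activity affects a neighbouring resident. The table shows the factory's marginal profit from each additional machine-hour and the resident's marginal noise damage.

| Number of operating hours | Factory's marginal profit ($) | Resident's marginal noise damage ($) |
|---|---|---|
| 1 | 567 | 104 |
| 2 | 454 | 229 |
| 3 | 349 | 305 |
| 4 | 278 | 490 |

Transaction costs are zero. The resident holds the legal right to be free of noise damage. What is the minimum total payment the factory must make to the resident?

Efficient level: marginal profit ≥ marginal noise damage through level 3, so k* = 3.
With the resident holding the right, the factory must at least compensate total damage at k*: 104 + 229 + 305 = 638.

$638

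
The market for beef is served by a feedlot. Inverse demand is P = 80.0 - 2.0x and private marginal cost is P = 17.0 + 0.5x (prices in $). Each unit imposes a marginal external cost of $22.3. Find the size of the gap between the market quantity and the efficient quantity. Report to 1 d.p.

Market equilibrium (private): 17.0 + 0.5x = 80.0 - 2.0x → x_m = 25.2000.
Social marginal cost = private MC + MEC = 39.3 + 0.5x.
Set SMC = demand: 39.3 + 0.5x = 80.0 - 2.0x → x* = 16.2800.
Gap = |25.2000 − 16.2800| = 8.9200.

8.9 units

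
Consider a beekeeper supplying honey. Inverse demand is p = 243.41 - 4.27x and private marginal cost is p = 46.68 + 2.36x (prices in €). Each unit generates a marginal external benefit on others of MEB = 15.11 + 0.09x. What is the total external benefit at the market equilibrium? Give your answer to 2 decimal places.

Market equilibrium (private): 46.68 + 2.36x = 243.41 - 4.27x → x_m = 29.6727.
Total external benefit = ∫₀^{x_m} (15.11 + 0.09x) dx = 15.11×29.6727 + ½×0.09×29.6727² = 487.9756.

€487.98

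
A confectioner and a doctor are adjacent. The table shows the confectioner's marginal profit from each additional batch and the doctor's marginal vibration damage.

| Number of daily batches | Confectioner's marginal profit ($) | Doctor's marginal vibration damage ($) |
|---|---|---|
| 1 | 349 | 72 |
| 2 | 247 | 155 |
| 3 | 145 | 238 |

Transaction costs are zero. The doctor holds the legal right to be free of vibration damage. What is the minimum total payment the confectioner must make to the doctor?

$227

Efficient level: marginal profit ≥ marginal vibration damage through level 2, so k* = 2.
With the doctor holding the right, the confectioner must at least compensate total damage at k*: 72 + 155 = 227.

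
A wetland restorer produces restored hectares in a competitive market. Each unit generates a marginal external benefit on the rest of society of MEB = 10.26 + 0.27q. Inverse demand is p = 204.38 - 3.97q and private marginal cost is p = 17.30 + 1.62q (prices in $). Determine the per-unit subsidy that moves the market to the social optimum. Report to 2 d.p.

subsidy = $20.28 per unit

Social marginal cost = private MC − MEB = 7.04 + 1.35q.
Set SMC = demand: 7.04 + 1.35q = 204.38 - 3.97q → q* = 37.0940.
The Pigouvian subsidy equals MEB at q*: 10.26 + 0.27×37.0940 = 20.2754.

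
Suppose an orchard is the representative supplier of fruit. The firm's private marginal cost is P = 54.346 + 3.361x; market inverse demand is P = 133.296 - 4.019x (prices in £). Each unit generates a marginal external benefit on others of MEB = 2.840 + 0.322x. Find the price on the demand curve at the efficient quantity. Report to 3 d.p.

Social marginal cost = private MC − MEB = 51.506 + 3.039x.
Set SMC = demand: 51.506 + 3.039x = 133.296 - 4.019x → x* = 11.5883.
Consumer price on the demand curve at x*: 133.296 − 4.019×11.5883 = 86.7226.

P = £86.723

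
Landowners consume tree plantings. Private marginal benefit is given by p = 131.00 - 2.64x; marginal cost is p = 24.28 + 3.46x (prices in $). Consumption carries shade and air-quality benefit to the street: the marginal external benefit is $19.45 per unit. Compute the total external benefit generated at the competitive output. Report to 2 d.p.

Market equilibrium (private): 24.28 + 3.46x = 131.00 - 2.64x → x_m = 17.4951.
Total external benefit = MEB × x_m = 19.45 × 17.4951 = 340.2797.

$340.28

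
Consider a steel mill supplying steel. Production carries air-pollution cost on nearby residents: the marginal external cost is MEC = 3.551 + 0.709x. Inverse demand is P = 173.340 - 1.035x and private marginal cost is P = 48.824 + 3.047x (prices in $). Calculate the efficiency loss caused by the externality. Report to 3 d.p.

Market equilibrium (private): 48.824 + 3.047x = 173.340 - 1.035x → x_m = 30.5037.
Social marginal cost = private MC + MEC = 52.375 + 3.756x.
Set SMC = demand: 52.375 + 3.756x = 173.340 - 1.035x → x* = 25.2484.
Height of the DWL triangle at x_m is SMC(x_m) − demand(x_m) = MEC(x_m) = 25.1781.
DWL = ½ × 5.2553 × 25.1781 = 66.1592.

DWL = $66.159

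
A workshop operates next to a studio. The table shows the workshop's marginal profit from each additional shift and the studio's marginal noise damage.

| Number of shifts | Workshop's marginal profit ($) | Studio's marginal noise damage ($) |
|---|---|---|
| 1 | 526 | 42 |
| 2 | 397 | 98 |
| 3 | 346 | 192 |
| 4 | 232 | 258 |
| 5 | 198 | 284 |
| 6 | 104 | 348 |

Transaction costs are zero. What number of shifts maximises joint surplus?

3

Bargaining reaches the level where marginal profit last exceeds marginal noise damage.
That holds through level 3 (346 ≥ 192) but not at 4 (232 < 258).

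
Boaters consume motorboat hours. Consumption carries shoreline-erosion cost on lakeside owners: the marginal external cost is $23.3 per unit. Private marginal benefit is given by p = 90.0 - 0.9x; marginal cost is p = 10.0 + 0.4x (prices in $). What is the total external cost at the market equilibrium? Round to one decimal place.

$1433.8

Market equilibrium (private): 10.0 + 0.4x = 90.0 - 0.9x → x_m = 61.5385.
Total external cost = MEC × x_m = 23.3 × 61.5385 = 1433.8471.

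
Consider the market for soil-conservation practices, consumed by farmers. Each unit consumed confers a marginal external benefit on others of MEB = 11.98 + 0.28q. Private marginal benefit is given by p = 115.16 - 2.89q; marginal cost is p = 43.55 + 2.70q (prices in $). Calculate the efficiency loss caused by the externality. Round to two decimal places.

DWL = $22.82

Market equilibrium (private): 43.55 + 2.70q = 115.16 - 2.89q → q_m = 12.8104.
Social marginal benefit = demand + MEB = 127.14 - 2.61q.
Set SMB = MC: 127.14 - 2.61q = 43.55 + 2.70q → q* = 15.7420.
The welfare-loss triangle has base |q_m − q*| and height MEB(q_m) (the vertical gap between SMB and MC is zero at q* and MEB at q_m).
DWL = ½ × 2.9316 × 15.5669 = 22.8180.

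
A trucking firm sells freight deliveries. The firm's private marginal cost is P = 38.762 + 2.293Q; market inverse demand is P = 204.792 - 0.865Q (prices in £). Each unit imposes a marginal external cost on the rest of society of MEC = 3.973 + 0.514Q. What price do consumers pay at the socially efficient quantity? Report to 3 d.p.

P = £166.617

Social marginal cost = private MC + MEC = 42.735 + 2.807Q.
Set SMC = demand: 42.735 + 2.807Q = 204.792 - 0.865Q → Q* = 44.1332.
Consumer price on the demand curve at Q*: 204.792 − 0.865×44.1332 = 166.6168.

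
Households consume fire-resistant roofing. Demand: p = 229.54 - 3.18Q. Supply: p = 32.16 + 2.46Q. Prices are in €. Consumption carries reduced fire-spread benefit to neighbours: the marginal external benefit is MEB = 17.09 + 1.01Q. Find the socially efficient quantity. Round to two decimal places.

Social marginal benefit = demand + MEB = 246.63 - 2.17Q.
Set SMB = MC: 246.63 - 2.17Q = 32.16 + 2.46Q → Q* = 46.3218.

Q* = 46.32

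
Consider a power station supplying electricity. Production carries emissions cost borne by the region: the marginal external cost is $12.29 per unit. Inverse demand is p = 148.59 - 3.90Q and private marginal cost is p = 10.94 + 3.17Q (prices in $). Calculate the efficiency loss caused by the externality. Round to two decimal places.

DWL = $10.68

Market equilibrium (private): 10.94 + 3.17Q = 148.59 - 3.90Q → Q_m = 19.4696.
Social marginal cost = private MC + MEC = 23.23 + 3.17Q.
Set SMC = demand: 23.23 + 3.17Q = 148.59 - 3.90Q → Q* = 17.7313.
The loss is the area between SMC and demand from Q* to Q_m; with linear curves that's a triangle of height MEC(Q_m).
DWL = ½ × 1.7383 × 12.2900 = 10.6819.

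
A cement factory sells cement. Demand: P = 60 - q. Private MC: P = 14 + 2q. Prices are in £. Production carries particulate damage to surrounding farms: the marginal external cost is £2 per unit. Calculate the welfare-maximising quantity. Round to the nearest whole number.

Social marginal cost = private MC + MEC = 16 + 2q.
Set SMC = demand: 16 + 2q = 60 - q → q* = 14.6667.

q* = 15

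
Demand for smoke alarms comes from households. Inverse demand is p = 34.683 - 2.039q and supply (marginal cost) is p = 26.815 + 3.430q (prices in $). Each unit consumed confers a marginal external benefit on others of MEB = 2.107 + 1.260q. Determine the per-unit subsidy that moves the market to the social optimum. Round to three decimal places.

subsidy = $5.093 per unit

Social marginal benefit = demand + MEB = 36.790 - 0.779q.
Set SMB = MC: 36.790 - 0.779q = 26.815 + 3.430q → q* = 2.3699.
The Pigouvian subsidy equals MEB at q*: 2.107 + 1.260×2.3699 = 5.0931.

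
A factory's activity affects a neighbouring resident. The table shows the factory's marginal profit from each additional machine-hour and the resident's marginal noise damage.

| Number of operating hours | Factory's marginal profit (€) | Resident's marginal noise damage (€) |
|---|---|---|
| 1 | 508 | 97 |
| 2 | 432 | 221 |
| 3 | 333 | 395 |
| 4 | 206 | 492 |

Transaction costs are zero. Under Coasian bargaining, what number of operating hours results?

2

Bargaining reaches the level where marginal profit last exceeds marginal noise damage.
That holds through level 2 (432 ≥ 221) but not at 3 (333 < 395).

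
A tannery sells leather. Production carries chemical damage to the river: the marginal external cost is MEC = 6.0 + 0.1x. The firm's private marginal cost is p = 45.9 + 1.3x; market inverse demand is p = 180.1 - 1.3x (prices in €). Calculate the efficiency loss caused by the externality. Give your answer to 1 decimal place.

DWL = €23.1

Market equilibrium (private): 45.9 + 1.3x = 180.1 - 1.3x → x_m = 51.6154.
Social marginal cost = private MC + MEC = 51.9 + 1.4x.
Set SMC = demand: 51.9 + 1.4x = 180.1 - 1.3x → x* = 47.4815.
The welfare-loss triangle has base |x_m − x*| and height MEC(x_m) (the vertical gap between SMC and demand is zero at x* and MEC at x_m).
DWL = ½ × 4.1339 × 11.1615 = 23.0703.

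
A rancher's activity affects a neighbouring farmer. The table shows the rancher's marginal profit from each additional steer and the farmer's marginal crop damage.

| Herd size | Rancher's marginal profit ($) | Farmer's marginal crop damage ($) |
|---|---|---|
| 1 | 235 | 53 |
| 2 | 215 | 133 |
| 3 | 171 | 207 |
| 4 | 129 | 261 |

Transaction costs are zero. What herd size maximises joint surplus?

2

Bargaining reaches the level where marginal profit last exceeds marginal crop damage.
That holds through level 2 (215 ≥ 133) but not at 3 (171 < 207).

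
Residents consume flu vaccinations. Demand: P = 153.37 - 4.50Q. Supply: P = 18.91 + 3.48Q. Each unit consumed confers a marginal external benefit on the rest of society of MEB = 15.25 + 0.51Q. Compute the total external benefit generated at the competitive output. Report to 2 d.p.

Market equilibrium (private): 18.91 + 3.48Q = 153.37 - 4.50Q → Q_m = 16.8496.
Total external benefit = ∫₀^{Q_m} (15.25 + 0.51Q) dQ = 15.25×16.8496 + ½×0.51×16.8496² = 329.3532.

329.35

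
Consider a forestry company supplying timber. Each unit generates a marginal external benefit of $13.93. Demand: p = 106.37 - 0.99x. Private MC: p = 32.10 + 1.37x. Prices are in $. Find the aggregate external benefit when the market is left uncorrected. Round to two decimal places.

$438.38

Market equilibrium (private): 32.10 + 1.37x = 106.37 - 0.99x → x_m = 31.4703.
Total external benefit = MEB × x_m = 13.93 × 31.4703 = 438.3813.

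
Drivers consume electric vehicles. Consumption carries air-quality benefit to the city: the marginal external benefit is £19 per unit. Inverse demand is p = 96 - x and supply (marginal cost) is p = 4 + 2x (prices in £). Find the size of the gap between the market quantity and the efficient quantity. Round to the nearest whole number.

6 units

Market equilibrium (private): 4 + 2x = 96 - x → x_m = 30.6667.
Social marginal benefit = demand + MEB = 115 - x.
Set SMB = MC: 115 - x = 4 + 2x → x* = 37.0000.
Gap = |30.6667 − 37.0000| = 6.3333.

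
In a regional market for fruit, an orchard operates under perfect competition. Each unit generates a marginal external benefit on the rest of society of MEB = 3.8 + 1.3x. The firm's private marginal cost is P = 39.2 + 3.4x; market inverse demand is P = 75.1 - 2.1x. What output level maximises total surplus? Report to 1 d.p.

Social marginal cost = private MC − MEB = 35.4 + 2.1x.
Set SMC = demand: 35.4 + 2.1x = 75.1 - 2.1x → x* = 9.4524.

x* = 9.5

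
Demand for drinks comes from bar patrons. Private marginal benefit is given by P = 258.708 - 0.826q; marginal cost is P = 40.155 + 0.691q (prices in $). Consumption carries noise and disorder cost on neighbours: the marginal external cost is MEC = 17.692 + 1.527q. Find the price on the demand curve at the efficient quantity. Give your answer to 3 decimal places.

P = $204.204

Social marginal benefit = demand − MEC = 241.016 - 2.353q.
Set SMB = MC: 241.016 - 2.353q = 40.155 + 0.691q → q* = 65.9859.
Consumer price on the demand curve at q*: 258.708 − 0.826×65.9859 = 204.2036.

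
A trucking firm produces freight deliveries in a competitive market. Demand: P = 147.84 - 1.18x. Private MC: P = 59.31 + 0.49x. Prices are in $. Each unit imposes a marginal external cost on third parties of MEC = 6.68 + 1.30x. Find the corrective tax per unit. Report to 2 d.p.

Social marginal cost = private MC + MEC = 65.99 + 1.79x.
Set SMC = demand: 65.99 + 1.79x = 147.84 - 1.18x → x* = 27.5589.
The Pigouvian tax equals MEC at x*: 6.68 + 1.30×27.5589 = 42.5066.

tax = $42.51 per unit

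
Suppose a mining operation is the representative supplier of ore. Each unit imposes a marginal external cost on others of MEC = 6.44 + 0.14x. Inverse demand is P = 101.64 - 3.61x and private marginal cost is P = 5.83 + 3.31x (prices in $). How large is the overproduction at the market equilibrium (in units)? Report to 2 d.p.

Market equilibrium (private): 5.83 + 3.31x = 101.64 - 3.61x → x_m = 13.8454.
Social marginal cost = private MC + MEC = 12.27 + 3.45x.
Set SMC = demand: 12.27 + 3.45x = 101.64 - 3.61x → x* = 12.6586.
Gap = |13.8454 − 12.6586| = 1.1868.

1.19 units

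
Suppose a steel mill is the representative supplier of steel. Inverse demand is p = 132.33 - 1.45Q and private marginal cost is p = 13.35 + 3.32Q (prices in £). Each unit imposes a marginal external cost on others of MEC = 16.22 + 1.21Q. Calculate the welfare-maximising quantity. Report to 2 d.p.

Social marginal cost = private MC + MEC = 29.57 + 4.53Q.
Set SMC = demand: 29.57 + 4.53Q = 132.33 - 1.45Q → Q* = 17.1839.

Q* = 17.18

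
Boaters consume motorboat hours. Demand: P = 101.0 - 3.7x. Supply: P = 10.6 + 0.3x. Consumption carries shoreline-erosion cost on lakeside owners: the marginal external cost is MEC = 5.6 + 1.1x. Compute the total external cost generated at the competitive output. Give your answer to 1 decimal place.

407.5

Market equilibrium (private): 10.6 + 0.3x = 101.0 - 3.7x → x_m = 22.6000.
Total external cost = ∫₀^{x_m} (5.6 + 1.1x) dx = 5.6×22.6000 + ½×1.1×22.6000² = 407.4780.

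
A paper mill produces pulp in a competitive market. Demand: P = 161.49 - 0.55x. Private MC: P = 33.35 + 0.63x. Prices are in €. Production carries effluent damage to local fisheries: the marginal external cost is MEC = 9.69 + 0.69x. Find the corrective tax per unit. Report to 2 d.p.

tax = €53.40 per unit

Social marginal cost = private MC + MEC = 43.04 + 1.32x.
Set SMC = demand: 43.04 + 1.32x = 161.49 - 0.55x → x* = 63.3422.
The Pigouvian tax equals MEC at x*: 9.69 + 0.69×63.3422 = 53.3961.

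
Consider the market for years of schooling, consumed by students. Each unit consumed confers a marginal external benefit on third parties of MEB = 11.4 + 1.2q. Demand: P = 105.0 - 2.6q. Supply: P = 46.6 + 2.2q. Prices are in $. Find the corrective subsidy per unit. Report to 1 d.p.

subsidy = $34.7 per unit

Social marginal benefit = demand + MEB = 116.4 - 1.4q.
Set SMB = MC: 116.4 - 1.4q = 46.6 + 2.2q → q* = 19.3889.
The Pigouvian subsidy equals MEB at q*: 11.4 + 1.2×19.3889 = 34.6667.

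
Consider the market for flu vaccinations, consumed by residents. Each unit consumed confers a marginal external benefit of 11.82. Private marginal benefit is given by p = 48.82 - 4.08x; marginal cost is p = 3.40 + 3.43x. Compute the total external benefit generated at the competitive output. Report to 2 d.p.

Market equilibrium (private): 3.40 + 3.43x = 48.82 - 4.08x → x_m = 6.0479.
Total external benefit = MEB × x_m = 11.82 × 6.0479 = 71.4862.

71.49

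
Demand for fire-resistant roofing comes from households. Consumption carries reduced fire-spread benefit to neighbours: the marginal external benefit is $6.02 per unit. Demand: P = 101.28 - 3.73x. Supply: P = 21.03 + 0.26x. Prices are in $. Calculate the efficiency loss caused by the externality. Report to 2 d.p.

DWL = $4.54

Market equilibrium (private): 21.03 + 0.26x = 101.28 - 3.73x → x_m = 20.1128.
Social marginal benefit = demand + MEB = 107.30 - 3.73x.
Set SMB = MC: 107.30 - 3.73x = 21.03 + 0.26x → x* = 21.6216.
Between x* and x_m the wedge SMB − MC runs linearly from 0 to MEB(x_m), so the loss is a triangle.
DWL = ½ × 1.5088 × 6.0200 = 4.5415.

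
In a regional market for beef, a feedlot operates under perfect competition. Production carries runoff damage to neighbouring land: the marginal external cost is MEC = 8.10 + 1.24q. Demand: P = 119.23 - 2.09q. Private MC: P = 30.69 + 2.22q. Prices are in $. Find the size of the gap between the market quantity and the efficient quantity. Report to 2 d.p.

6.05 units

Market equilibrium (private): 30.69 + 2.22q = 119.23 - 2.09q → q_m = 20.5429.
Social marginal cost = private MC + MEC = 38.79 + 3.46q.
Set SMC = demand: 38.79 + 3.46q = 119.23 - 2.09q → q* = 14.4937.
Gap = |20.5429 − 14.4937| = 6.0492.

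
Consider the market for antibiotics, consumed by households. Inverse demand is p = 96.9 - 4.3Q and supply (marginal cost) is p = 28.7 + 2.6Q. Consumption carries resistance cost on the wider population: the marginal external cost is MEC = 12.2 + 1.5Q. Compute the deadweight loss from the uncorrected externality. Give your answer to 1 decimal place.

DWL = 43.5

Market equilibrium (private): 28.7 + 2.6Q = 96.9 - 4.3Q → Q_m = 9.8841.
Social marginal benefit = demand − MEC = 84.7 - 5.8Q.
Set SMB = MC: 84.7 - 5.8Q = 28.7 + 2.6Q → Q* = 6.6667.
The loss is the area between SMB and MC from Q* to Q_m; with linear curves that's a triangle of height MEC(Q_m).
DWL = ½ × 3.2174 × 27.0261 = 43.4769.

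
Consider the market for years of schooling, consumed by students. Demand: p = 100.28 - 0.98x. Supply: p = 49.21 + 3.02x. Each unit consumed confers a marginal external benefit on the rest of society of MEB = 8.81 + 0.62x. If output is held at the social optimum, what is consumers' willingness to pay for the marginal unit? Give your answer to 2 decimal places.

Social marginal benefit = demand + MEB = 109.09 - 0.36x.
Set SMB = MC: 109.09 - 0.36x = 49.21 + 3.02x → x* = 17.7160.
Consumer price on the demand curve at x*: 100.28 − 0.98×17.7160 = 82.9183.

P = 82.92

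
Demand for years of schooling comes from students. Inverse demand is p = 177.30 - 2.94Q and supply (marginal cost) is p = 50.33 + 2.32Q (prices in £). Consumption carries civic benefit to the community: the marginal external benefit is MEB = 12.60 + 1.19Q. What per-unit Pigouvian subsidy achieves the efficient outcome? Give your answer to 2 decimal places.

Social marginal benefit = demand + MEB = 189.90 - 1.75Q.
Set SMB = MC: 189.90 - 1.75Q = 50.33 + 2.32Q → Q* = 34.2924.
The Pigouvian subsidy equals MEB at Q*: 12.60 + 1.19×34.2924 = 53.4080.

subsidy = £53.41 per unit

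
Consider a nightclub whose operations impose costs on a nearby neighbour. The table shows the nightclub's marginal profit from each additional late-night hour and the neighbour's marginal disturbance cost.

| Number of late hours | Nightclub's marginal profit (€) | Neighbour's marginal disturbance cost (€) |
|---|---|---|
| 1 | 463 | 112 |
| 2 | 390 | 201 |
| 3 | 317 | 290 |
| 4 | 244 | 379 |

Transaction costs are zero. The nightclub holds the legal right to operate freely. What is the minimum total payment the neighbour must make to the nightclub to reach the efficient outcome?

€244

Left alone the nightclub would choose level 4 (marginal profit stays positive).
Efficient level: k* = 3 (marginal profit ≥ marginal disturbance cost through 3).
The neighbour must at least cover the nightclub's forgone profit from cutting 4→3: 244 = 244.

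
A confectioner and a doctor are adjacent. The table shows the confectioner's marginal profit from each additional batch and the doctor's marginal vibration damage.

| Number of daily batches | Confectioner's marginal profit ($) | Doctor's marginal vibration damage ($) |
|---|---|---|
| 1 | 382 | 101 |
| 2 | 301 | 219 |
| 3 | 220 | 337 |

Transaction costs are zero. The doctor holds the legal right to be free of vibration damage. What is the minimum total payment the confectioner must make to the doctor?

$320

Efficient level: marginal profit ≥ marginal vibration damage through level 2, so k* = 2.
With the doctor holding the right, the confectioner must at least compensate total damage at k*: 101 + 219 = 320.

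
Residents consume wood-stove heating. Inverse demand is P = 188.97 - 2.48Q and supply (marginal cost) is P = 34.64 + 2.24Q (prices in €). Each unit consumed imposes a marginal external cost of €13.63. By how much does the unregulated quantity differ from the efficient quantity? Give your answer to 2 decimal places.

2.89 units

Market equilibrium (private): 34.64 + 2.24Q = 188.97 - 2.48Q → Q_m = 32.6970.
Social marginal benefit = demand − MEC = 175.34 - 2.48Q.
Set SMB = MC: 175.34 - 2.48Q = 34.64 + 2.24Q → Q* = 29.8093.
Gap = |32.6970 − 29.8093| = 2.8877.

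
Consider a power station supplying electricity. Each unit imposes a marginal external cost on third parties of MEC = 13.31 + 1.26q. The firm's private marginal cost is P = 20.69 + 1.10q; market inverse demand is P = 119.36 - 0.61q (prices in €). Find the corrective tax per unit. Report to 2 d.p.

tax = €49.52 per unit

Social marginal cost = private MC + MEC = 34.00 + 2.36q.
Set SMC = demand: 34.00 + 2.36q = 119.36 - 0.61q → q* = 28.7407.
The Pigouvian tax equals MEC at q*: 13.31 + 1.26×28.7407 = 49.5233.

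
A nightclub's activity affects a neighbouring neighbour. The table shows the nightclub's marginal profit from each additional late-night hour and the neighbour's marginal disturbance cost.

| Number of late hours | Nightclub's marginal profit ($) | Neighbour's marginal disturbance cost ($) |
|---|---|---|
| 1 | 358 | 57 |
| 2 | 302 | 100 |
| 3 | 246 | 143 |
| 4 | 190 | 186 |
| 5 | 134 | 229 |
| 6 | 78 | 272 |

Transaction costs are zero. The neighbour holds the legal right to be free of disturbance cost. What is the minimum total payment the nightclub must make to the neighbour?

Efficient level: marginal profit ≥ marginal disturbance cost through level 4, so k* = 4.
With the neighbour holding the right, the nightclub must at least compensate total damage at k*: 57 + 100 + 143 + 186 = 486.

$486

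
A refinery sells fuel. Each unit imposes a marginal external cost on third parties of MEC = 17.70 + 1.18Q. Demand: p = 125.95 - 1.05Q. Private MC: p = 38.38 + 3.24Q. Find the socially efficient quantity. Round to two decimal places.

Q* = 12.77

Social marginal cost = private MC + MEC = 56.08 + 4.42Q.
Set SMC = demand: 56.08 + 4.42Q = 125.95 - 1.05Q → Q* = 12.7733.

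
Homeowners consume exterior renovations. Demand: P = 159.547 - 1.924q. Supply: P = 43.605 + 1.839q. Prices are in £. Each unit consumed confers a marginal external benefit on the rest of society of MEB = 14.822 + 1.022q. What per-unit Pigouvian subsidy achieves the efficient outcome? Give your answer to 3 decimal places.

subsidy = £63.578 per unit

Social marginal benefit = demand + MEB = 174.369 - 0.902q.
Set SMB = MC: 174.369 - 0.902q = 43.605 + 1.839q → q* = 47.7067.
The Pigouvian subsidy equals MEB at q*: 14.822 + 1.022×47.7067 = 63.5782.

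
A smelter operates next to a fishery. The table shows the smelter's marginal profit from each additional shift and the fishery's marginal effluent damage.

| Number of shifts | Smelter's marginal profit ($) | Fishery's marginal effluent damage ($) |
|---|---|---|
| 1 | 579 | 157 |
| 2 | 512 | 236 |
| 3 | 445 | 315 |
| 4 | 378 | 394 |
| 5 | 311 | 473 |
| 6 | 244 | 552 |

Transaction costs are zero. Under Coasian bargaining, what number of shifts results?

3

Bargaining reaches the level where marginal profit last exceeds marginal effluent damage.
That holds through level 3 (445 ≥ 315) but not at 4 (378 < 394).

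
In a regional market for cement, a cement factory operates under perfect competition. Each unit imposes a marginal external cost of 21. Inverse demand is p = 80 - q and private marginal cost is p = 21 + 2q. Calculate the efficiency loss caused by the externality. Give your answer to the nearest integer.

DWL = 74

Market equilibrium (private): 21 + 2q = 80 - q → q_m = 19.6667.
Social marginal cost = private MC + MEC = 42 + 2q.
Set SMC = demand: 42 + 2q = 80 - q → q* = 12.6667.
The welfare-loss triangle has base |q_m − q*| and height MEC(q_m) (the vertical gap between SMC and demand is zero at q* and MEC at q_m).
DWL = ½ × 7.0000 × 21.0000 = 73.5000.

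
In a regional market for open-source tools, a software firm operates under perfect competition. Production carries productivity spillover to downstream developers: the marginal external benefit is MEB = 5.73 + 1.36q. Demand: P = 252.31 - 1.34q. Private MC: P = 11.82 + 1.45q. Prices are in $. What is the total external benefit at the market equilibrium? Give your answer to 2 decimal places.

$5546.27

Market equilibrium (private): 11.82 + 1.45q = 252.31 - 1.34q → q_m = 86.1971.
Total external benefit = ∫₀^{q_m} (5.73 + 1.36q) dq = 5.73×86.1971 + ½×1.36×86.1971² = 5546.2686.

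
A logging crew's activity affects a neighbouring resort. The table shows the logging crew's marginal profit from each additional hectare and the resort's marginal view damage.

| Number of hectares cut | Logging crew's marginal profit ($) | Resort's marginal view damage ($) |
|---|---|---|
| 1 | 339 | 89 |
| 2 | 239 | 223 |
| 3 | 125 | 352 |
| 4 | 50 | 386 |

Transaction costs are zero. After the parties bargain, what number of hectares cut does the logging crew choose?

Bargaining reaches the level where marginal profit last exceeds marginal view damage.
That holds through level 2 (239 ≥ 223) but not at 3 (125 < 352).

2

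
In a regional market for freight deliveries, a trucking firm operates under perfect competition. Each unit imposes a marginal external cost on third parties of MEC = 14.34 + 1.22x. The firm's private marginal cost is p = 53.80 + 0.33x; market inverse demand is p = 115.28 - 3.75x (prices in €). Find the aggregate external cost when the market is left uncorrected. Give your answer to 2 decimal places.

Market equilibrium (private): 53.80 + 0.33x = 115.28 - 3.75x → x_m = 15.0686.
Total external cost = ∫₀^{x_m} (14.34 + 1.22x) dx = 14.34×15.0686 + ½×1.22×15.0686² = 354.5920.

€354.59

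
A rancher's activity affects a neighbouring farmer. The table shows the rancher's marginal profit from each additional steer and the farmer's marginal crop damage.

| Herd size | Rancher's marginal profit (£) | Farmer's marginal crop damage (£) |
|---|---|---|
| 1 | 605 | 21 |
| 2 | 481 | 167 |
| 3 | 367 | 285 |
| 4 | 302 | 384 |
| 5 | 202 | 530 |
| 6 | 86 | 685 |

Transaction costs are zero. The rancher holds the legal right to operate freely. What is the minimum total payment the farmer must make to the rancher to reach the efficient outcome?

£590

Left alone the rancher would choose level 6 (marginal profit stays positive).
Efficient level: k* = 3 (marginal profit ≥ marginal crop damage through 3).
The farmer must at least cover the rancher's forgone profit from cutting 6→3: 302 + 202 + 86 = 590.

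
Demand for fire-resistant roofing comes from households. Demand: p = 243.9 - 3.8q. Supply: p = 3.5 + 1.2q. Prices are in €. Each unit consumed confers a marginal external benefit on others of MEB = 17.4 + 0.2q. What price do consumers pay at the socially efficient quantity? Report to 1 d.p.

P = €39.8

Social marginal benefit = demand + MEB = 261.3 - 3.6q.
Set SMB = MC: 261.3 - 3.6q = 3.5 + 1.2q → q* = 53.7083.
Consumer price on the demand curve at q*: 243.9 − 3.8×53.7083 = 39.8085.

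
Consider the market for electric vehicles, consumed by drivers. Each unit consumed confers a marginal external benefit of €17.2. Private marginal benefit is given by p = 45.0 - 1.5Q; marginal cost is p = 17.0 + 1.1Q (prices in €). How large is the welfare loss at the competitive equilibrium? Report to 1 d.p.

DWL = €56.9

Market equilibrium (private): 17.0 + 1.1Q = 45.0 - 1.5Q → Q_m = 10.7692.
Social marginal benefit = demand + MEB = 62.2 - 1.5Q.
Set SMB = MC: 62.2 - 1.5Q = 17.0 + 1.1Q → Q* = 17.3846.
The loss is the area between SMB and MC from Q* to Q_m; with linear curves that's a triangle of height MEB(Q_m).
DWL = ½ × 6.6154 × 17.2000 = 56.8924.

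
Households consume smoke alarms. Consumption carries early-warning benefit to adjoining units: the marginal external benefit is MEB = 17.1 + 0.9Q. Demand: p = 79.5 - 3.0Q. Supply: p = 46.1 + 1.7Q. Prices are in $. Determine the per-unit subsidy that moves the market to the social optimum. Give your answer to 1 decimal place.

Social marginal benefit = demand + MEB = 96.6 - 2.1Q.
Set SMB = MC: 96.6 - 2.1Q = 46.1 + 1.7Q → Q* = 13.2895.
The Pigouvian subsidy equals MEB at Q*: 17.1 + 0.9×13.2895 = 29.0606.

subsidy = $29.1 per unit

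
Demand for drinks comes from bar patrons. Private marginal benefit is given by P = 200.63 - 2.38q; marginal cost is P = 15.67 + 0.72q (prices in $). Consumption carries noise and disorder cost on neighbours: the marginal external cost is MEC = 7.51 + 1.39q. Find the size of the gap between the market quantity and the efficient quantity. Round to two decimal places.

20.14 units

Market equilibrium (private): 15.67 + 0.72q = 200.63 - 2.38q → q_m = 59.6645.
Social marginal benefit = demand − MEC = 193.12 - 3.77q.
Set SMB = MC: 193.12 - 3.77q = 15.67 + 0.72q → q* = 39.5212.
Gap = |59.6645 − 39.5212| = 20.1433.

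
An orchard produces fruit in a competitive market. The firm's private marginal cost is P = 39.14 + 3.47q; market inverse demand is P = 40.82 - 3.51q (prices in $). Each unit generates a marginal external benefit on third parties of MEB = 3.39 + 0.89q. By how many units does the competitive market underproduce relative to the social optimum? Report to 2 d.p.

0.59 units

Market equilibrium (private): 39.14 + 3.47q = 40.82 - 3.51q → q_m = 0.2407.
Social marginal cost = private MC − MEB = 35.75 + 2.58q.
Set SMC = demand: 35.75 + 2.58q = 40.82 - 3.51q → q* = 0.8325.
Gap = |0.2407 − 0.8325| = 0.5918.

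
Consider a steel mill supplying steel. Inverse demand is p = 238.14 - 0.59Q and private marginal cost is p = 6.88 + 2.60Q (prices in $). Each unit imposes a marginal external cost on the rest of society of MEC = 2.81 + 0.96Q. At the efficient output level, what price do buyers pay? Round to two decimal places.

Social marginal cost = private MC + MEC = 9.69 + 3.56Q.
Set SMC = demand: 9.69 + 3.56Q = 238.14 - 0.59Q → Q* = 55.0482.
Consumer price on the demand curve at Q*: 238.14 − 0.59×55.0482 = 205.6616.

P = $205.66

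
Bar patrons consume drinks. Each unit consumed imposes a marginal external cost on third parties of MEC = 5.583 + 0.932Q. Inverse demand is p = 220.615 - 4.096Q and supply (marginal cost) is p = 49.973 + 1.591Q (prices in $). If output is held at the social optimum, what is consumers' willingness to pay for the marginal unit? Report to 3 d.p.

Social marginal benefit = demand − MEC = 215.032 - 5.028Q.
Set SMB = MC: 215.032 - 5.028Q = 49.973 + 1.591Q → Q* = 24.9372.
Consumer price on the demand curve at Q*: 220.615 − 4.096×24.9372 = 118.4722.

P = $118.472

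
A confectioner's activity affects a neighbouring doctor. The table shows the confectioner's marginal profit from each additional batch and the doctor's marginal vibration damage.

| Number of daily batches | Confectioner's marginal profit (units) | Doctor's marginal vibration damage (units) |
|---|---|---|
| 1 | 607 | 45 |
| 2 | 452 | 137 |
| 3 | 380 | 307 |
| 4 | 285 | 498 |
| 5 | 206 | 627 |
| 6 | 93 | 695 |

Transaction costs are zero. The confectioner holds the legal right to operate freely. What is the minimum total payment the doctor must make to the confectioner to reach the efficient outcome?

Left alone the confectioner would choose level 6 (marginal profit stays positive).
Efficient level: k* = 3 (marginal profit ≥ marginal vibration damage through 3).
The doctor must at least cover the confectioner's forgone profit from cutting 6→3: 285 + 206 + 93 = 584.

584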